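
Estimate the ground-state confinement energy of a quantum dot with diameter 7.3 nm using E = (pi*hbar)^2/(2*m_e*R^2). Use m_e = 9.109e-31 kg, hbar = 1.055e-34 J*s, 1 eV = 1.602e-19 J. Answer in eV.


Radius R = 7.3/2 = 3.65 nm = 3.65e-09 m
E = (pi * 1.055e-34)^2 / (2 * 9.109e-31 * (3.65e-09)^2)
E(J) = 4.52604e-21
E = E(J) / 1.602e-19 = 0.0283 eV

0.0283


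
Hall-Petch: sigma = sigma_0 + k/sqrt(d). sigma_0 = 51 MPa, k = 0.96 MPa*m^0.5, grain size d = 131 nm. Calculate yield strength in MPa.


d = 131 nm = 1.31e-07 m
sqrt(d) = 0.0003619392
Hall-Petch contribution = k / sqrt(d) = 0.96 / 0.0003619392 = 2652.4 MPa
sigma = sigma_0 + k/sqrt(d) = 51 + 2652.4 = 2703.4 MPa

2703.4


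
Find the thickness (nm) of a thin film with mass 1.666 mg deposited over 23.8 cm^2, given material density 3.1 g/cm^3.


Convert: m = 1.666 mg = 1.6660e-06 kg, A = 23.8 cm^2 = 2.3800e-03 m^2, rho = 3.1 g/cm^3 = 3100 kg/m^3
t = m / (A * rho)
t = 1.6660e-06 / (2.3800e-03 * 3100)
t = 2.2581e-07 m = 225.8 nm

225.8


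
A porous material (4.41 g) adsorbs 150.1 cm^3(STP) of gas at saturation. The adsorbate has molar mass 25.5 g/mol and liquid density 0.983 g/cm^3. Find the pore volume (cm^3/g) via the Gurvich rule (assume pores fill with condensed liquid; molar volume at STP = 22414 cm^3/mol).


Moles adsorbed n = V_ads / 22414 = 150.1 / 22414 = 6.696707e-03 mol
Liquid volume V_liq = n * M / rho_liq = 6.696707e-03 * 25.5 / 0.983 = 0.17372 cm^3
Specific pore volume V_pore = V_liq / m_sample = 0.17372 / 4.41
V_pore = 0.0394 cm^3/g

0.0394


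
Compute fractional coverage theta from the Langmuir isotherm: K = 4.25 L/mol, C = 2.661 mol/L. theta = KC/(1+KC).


Langmuir isotherm: theta = K*C / (1 + K*C)
K*C = 4.25 * 2.661 = 11.30925
theta = 11.30925 / (1 + 11.30925) = 11.30925 / 12.30925
theta = 0.9188

0.9188


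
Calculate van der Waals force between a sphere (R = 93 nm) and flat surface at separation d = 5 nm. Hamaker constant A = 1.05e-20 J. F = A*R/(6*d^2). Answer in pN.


Convert to SI: R = 93 nm = 9.3e-08 m, d = 5 nm = 5e-09 m
F = A * R / (6 * d^2)
F = 1.05e-20 * 9.3e-08 / (6 * (5e-09)^2)
F = 6.51e-12 N = 6.51 pN

6.51


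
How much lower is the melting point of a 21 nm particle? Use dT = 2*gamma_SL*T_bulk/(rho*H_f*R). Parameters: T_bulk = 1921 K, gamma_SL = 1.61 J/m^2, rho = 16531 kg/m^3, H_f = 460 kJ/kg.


Radius R = 21/2 = 10.5 nm = 1.05e-08 m
Convert H_f = 460 kJ/kg = 460000 J/kg
dT = 2 * gamma_SL * T_bulk / (rho * H_f * R)
dT = 2 * 1.61 * 1921 / (16531 * 460000 * 1.05e-08)
dT = 77.5 K

77.5


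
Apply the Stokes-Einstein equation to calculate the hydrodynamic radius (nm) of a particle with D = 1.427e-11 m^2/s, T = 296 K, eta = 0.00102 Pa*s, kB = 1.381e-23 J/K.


Stokes-Einstein: R = kB*T / (6*pi*eta*D)
R = 1.381e-23 * 296 / (6 * pi * 0.00102 * 1.427e-11)
R = 1.48991e-08 m = 14.9 nm

14.9


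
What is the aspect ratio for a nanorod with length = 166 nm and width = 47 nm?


Aspect ratio AR = length / diameter
AR = 166 / 47
AR = 3.53

3.53


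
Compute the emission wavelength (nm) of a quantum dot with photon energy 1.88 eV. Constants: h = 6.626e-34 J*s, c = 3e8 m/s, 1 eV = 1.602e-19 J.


Convert energy: E = 1.88 eV = 1.88 * 1.602e-19 = 3.01176e-19 J
lambda = h*c / E = 6.626e-34 * 3e8 / 3.01176e-19
lambda = 6.60013e-07 m = 660.0 nm

660.0


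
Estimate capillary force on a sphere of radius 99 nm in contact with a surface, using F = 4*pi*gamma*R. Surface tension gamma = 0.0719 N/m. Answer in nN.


Convert radius: R = 99 nm = 9.9e-08 m
F = 4 * pi * gamma * R
F = 4 * pi * 0.0719 * 9.9e-08
F = 8.94487e-08 N = 89.4487 nN

89.4487


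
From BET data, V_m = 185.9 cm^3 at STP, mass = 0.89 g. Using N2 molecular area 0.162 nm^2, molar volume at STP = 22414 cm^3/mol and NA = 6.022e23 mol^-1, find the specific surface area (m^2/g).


Number of moles in monolayer = V_m / 22414 = 185.9 / 22414 = 0.00829392
Number of molecules = moles * NA = 0.00829392 * 6.022e23
SA = molecules * sigma / mass
SA = (185.9 / 22414) * 6.022e23 * 0.162e-18 / 0.89
SA = 909.1 m^2/g

909.1


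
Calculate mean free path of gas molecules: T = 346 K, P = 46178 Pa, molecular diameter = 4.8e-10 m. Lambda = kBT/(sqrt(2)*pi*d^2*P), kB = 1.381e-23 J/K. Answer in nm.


Mean free path: lambda = kB*T / (sqrt(2) * pi * d^2 * P)
lambda = 1.381e-23 * 346 / (sqrt(2) * pi * (4.8e-10)^2 * 46178)
lambda = 1.01085e-07 m
lambda = 101.09 nm

101.09


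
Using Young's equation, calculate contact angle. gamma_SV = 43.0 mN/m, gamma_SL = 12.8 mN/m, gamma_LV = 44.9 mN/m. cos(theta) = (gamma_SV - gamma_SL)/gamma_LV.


cos(theta) = (gamma_SV - gamma_SL) / gamma_LV
cos(theta) = (43.0 - 12.8) / 44.9
cos(theta) = 0.672606
theta = arccos(0.672606) = 47.73 degrees

47.73


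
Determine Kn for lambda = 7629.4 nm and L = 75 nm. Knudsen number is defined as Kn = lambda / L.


Knudsen number Kn = lambda / L
Kn = 7629.4 / 75
Kn = 101.7253

101.7253


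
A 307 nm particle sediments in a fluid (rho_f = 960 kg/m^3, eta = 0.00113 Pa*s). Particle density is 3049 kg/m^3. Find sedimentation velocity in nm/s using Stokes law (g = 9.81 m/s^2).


Radius R = 307/2 nm = 1.535e-07 m
Density difference = 3049 - 960 = 2089 kg/m^3
v = 2 * R^2 * (rho_p - rho_f) * g / (9 * eta)
v = 2 * (1.535e-07)^2 * 2089 * 9.81 / (9 * 0.00113)
v = 9.49584e-08 m/s = 94.9584 nm/s

94.9584


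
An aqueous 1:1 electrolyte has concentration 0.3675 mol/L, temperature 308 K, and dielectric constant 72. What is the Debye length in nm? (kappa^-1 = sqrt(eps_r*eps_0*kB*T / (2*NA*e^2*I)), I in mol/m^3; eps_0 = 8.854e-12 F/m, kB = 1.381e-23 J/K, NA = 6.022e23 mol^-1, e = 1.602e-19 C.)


Ionic strength I = 0.3675 * 1^2 * 1000 = 367.5 mol/m^3
kappa^-1 = sqrt(72 * 8.854e-12 * 1.381e-23 * 308 / (2 * 6.022e23 * (1.602e-19)^2 * 367.5))
kappa^-1 = 0.489 nm

0.489


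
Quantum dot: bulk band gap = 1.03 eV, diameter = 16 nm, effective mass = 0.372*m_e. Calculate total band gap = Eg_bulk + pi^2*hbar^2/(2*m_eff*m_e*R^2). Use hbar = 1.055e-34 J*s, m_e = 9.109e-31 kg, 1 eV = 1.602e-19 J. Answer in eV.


Radius R = 16/2 nm = 8e-09 m
Confinement energy dE = pi^2 * hbar^2 / (2 * m_eff * m_e * R^2)
dE = pi^2 * (1.055e-34)^2 / (2 * 0.372 * 9.109e-31 * (8e-09)^2) J, divided by 1.602e-19 J/eV
dE = 0.0158 eV
Total band gap = E_g(bulk) + dE = 1.03 + 0.0158 = 1.0458 eV

1.0458


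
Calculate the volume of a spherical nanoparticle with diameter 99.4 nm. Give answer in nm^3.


Radius r = 99.4/2 = 49.7 nm
Volume V = (4/3) * pi * r^3
V = (4/3) * pi * (49.7)^3
V = 514230.43 nm^3

514230.43


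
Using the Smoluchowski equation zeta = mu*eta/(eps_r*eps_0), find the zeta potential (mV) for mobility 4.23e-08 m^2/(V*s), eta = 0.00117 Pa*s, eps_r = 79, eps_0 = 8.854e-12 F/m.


Smoluchowski equation: zeta = mu * eta / (eps_r * eps_0)
zeta = 4.23e-08 * 0.00117 / (79 * 8.854e-12)
zeta = 0.070755 V = 70.76 mV

70.76


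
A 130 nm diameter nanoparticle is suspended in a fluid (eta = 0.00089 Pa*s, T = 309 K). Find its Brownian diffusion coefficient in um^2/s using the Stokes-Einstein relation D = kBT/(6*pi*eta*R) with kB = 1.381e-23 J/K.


Radius R = 130/2 = 65 nm = 6.5e-08 m
D = kB*T / (6*pi*eta*R)
D = 1.381e-23 * 309 / (6 * pi * 0.00089 * 6.5e-08)
D = 3.91334e-12 m^2/s = 3.913 um^2/s

3.913


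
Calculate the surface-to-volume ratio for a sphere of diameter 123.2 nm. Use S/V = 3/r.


Radius r = 123.2/2 = 61.6 nm
S/V = 3 / r = 3 / 61.6
S/V = 0.0487 nm^-1

0.0487


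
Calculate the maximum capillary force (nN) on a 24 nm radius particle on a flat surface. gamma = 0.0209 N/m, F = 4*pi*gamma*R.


Convert radius: R = 24 nm = 2.4e-08 m
F = 4 * pi * gamma * R
F = 4 * pi * 0.0209 * 2.4e-08
F = 6.30329e-09 N = 6.3033 nN

6.3033


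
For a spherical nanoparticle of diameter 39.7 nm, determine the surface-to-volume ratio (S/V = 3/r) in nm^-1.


Radius r = 39.7/2 = 19.85 nm
S/V = 3 / r = 3 / 19.85
S/V = 0.1511 nm^-1

0.1511


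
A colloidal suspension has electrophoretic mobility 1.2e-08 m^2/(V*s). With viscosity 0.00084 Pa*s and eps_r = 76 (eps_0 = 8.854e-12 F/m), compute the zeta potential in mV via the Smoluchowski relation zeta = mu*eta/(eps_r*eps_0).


Smoluchowski equation: zeta = mu * eta / (eps_r * eps_0)
zeta = 1.2e-08 * 0.00084 / (76 * 8.854e-12)
zeta = 0.01498 V = 14.98 mV

14.98


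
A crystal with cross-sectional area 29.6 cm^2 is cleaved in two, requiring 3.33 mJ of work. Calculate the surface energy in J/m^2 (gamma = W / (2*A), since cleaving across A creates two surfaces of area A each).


Convert: A = 29.6 cm^2 = 0.00296 m^2, W = 3.33 mJ = 0.00333 J
Cleaving exposes two faces of area A, so total new surface = 2*A and gamma = W / (2*A)
gamma = 0.00333 / (2 * 0.00296)
gamma = 0.562 J/m^2

0.562


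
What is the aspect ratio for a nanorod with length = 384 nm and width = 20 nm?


Aspect ratio AR = length / diameter
AR = 384 / 20
AR = 19.2

19.2


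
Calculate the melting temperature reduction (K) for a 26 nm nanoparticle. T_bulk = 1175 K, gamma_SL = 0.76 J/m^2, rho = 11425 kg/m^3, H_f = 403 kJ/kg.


Radius R = 26/2 = 13 nm = 1.3e-08 m
Convert H_f = 403 kJ/kg = 403000 J/kg
dT = 2 * gamma_SL * T_bulk / (rho * H_f * R)
dT = 2 * 0.76 * 1175 / (11425 * 403000 * 1.3e-08)
dT = 29.8 K

29.8


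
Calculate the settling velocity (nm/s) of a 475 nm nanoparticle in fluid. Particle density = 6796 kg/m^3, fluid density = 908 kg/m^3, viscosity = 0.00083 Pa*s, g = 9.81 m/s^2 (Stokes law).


Radius R = 475/2 nm = 2.375e-07 m
Density difference = 6796 - 908 = 5888 kg/m^3
v = 2 * R^2 * (rho_p - rho_f) * g / (9 * eta)
v = 2 * (2.375e-07)^2 * 5888 * 9.81 / (9 * 0.00083)
v = 8.72315e-07 m/s = 872.3152 nm/s

872.3152


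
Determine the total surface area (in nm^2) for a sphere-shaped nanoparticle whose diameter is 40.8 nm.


Radius r = 40.8/2 = 20.4 nm
Surface area SA = 4 * pi * r^2
SA = 4 * pi * (20.4)^2
SA = 5229.62 nm^2

5229.62


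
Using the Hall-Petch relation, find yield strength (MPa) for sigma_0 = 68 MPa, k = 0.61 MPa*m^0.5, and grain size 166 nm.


d = 166 nm = 1.66e-07 m
sqrt(d) = 0.000407431
Hall-Petch contribution = k / sqrt(d) = 0.61 / 0.000407431 = 1497.2 MPa
sigma = sigma_0 + k/sqrt(d) = 68 + 1497.2 = 1565.2 MPa

1565.2


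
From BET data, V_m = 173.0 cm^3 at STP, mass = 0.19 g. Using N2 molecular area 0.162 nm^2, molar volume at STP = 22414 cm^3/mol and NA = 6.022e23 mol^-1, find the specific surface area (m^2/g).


Number of moles in monolayer = V_m / 22414 = 173.0 / 22414 = 0.00771839
Number of molecules = moles * NA = 0.00771839 * 6.022e23
SA = molecules * sigma / mass
SA = (173.0 / 22414) * 6.022e23 * 0.162e-18 / 0.19
SA = 3963.0 m^2/g

3963.0


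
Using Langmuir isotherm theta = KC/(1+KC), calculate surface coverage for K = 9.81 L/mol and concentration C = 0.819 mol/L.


Langmuir isotherm: theta = K*C / (1 + K*C)
K*C = 9.81 * 0.819 = 8.03439
theta = 8.03439 / (1 + 8.03439) = 8.03439 / 9.03439
theta = 0.8893

0.8893


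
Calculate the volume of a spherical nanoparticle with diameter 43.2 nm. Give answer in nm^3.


Radius r = 43.2/2 = 21.6 nm
Volume V = (4/3) * pi * r^3
V = (4/3) * pi * (21.6)^3
V = 42213.35 nm^3

42213.35


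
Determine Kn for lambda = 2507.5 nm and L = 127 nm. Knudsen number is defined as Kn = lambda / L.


Knudsen number Kn = lambda / L
Kn = 2507.5 / 127
Kn = 19.7441

19.7441


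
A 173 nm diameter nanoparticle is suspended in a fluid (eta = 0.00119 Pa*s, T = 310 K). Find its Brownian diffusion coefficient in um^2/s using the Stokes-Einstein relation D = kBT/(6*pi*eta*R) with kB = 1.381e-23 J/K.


Radius R = 173/2 = 86.5 nm = 8.65e-08 m
D = kB*T / (6*pi*eta*R)
D = 1.381e-23 * 310 / (6 * pi * 0.00119 * 8.65e-08)
D = 2.20644e-12 m^2/s = 2.206 um^2/s

2.206


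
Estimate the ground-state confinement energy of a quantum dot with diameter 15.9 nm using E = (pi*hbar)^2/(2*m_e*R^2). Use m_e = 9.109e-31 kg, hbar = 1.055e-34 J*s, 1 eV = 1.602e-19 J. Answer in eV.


Radius R = 15.9/2 = 7.95 nm = 7.95e-09 m
E = (pi * 1.055e-34)^2 / (2 * 9.109e-31 * (7.95e-09)^2)
E(J) = 9.54047e-22
E = E(J) / 1.602e-19 = 0.006 eV

0.006


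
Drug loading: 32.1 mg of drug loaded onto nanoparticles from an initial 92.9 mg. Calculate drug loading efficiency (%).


Drug loading efficiency = (drug loaded / drug initial) * 100
DLE = 32.1 / 92.9 * 100
DLE = 0.3455 * 100
DLE = 34.55%

34.55


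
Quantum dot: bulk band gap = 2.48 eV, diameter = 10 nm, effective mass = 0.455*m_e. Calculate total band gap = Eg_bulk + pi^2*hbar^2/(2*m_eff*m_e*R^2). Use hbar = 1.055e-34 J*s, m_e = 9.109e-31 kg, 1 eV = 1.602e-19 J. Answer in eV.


Radius R = 10/2 nm = 5e-09 m
Confinement energy dE = pi^2 * hbar^2 / (2 * m_eff * m_e * R^2)
dE = pi^2 * (1.055e-34)^2 / (2 * 0.455 * 9.109e-31 * (5e-09)^2) J, divided by 1.602e-19 J/eV
dE = 0.0331 eV
Total band gap = E_g(bulk) + dE = 2.48 + 0.0331 = 2.5131 eV

2.5131


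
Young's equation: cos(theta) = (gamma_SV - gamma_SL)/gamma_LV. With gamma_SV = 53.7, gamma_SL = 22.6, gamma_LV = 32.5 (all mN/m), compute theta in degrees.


cos(theta) = (gamma_SV - gamma_SL) / gamma_LV
cos(theta) = (53.7 - 22.6) / 32.5
cos(theta) = 0.956923
theta = arccos(0.956923) = 16.88 degrees

16.88


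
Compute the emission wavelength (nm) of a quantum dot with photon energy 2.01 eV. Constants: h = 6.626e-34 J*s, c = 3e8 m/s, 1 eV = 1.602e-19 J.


Convert energy: E = 2.01 eV = 2.01 * 1.602e-19 = 3.22002e-19 J
lambda = h*c / E = 6.626e-34 * 3e8 / 3.22002e-19
lambda = 6.17325e-07 m = 617.3 nm

617.3


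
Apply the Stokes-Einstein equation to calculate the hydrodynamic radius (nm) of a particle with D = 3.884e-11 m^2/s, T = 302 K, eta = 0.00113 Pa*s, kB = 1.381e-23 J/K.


Stokes-Einstein: R = kB*T / (6*pi*eta*D)
R = 1.381e-23 * 302 / (6 * pi * 0.00113 * 3.884e-11)
R = 5.04129e-09 m = 5.04 nm

5.04


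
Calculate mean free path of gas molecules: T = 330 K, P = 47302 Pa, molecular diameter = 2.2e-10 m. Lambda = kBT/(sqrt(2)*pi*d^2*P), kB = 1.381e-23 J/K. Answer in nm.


Mean free path: lambda = kB*T / (sqrt(2) * pi * d^2 * P)
lambda = 1.381e-23 * 330 / (sqrt(2) * pi * (2.2e-10)^2 * 47302)
lambda = 4.48041e-07 m
lambda = 448.04 nm

448.04


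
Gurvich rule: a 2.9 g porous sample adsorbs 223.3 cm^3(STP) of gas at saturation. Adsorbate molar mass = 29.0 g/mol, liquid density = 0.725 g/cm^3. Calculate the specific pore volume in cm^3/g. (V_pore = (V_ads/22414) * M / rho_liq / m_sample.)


Moles adsorbed n = V_ads / 22414 = 223.3 / 22414 = 9.962523e-03 mol
Liquid volume V_liq = n * M / rho_liq = 9.962523e-03 * 29.0 / 0.725 = 0.39850 cm^3
Specific pore volume V_pore = V_liq / m_sample = 0.39850 / 2.9
V_pore = 0.1374 cm^3/g

0.1374


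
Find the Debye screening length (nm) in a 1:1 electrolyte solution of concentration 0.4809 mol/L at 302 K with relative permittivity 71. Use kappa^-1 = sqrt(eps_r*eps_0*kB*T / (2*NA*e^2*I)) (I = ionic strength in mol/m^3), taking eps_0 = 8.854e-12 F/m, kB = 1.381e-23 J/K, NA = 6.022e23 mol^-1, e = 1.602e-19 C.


Ionic strength I = 0.4809 * 1^2 * 1000 = 480.9 mol/m^3
kappa^-1 = sqrt(71 * 8.854e-12 * 1.381e-23 * 302 / (2 * 6.022e23 * (1.602e-19)^2 * 480.9))
kappa^-1 = 0.42 nm

0.42


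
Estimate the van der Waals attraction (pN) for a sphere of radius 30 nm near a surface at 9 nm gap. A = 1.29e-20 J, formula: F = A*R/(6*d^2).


Convert to SI: R = 30 nm = 3e-08 m, d = 9 nm = 9e-09 m
F = A * R / (6 * d^2)
F = 1.29e-20 * 3e-08 / (6 * (9e-09)^2)
F = 7.96296e-13 N = 0.796 pN

0.796


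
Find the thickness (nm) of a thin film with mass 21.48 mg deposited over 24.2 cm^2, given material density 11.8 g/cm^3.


Convert: m = 21.48 mg = 2.1480e-05 kg, A = 24.2 cm^2 = 2.4200e-03 m^2, rho = 11.8 g/cm^3 = 11800 kg/m^3
t = m / (A * rho)
t = 2.1480e-05 / (2.4200e-03 * 11800)
t = 7.5221e-07 m = 752.2 nm

752.2


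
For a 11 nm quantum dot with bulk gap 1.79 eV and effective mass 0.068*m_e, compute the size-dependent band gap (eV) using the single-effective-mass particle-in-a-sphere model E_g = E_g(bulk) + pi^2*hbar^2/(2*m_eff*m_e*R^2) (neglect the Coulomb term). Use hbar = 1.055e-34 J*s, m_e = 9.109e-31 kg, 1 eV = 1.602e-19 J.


Radius R = 11/2 nm = 5.5e-09 m
Confinement energy dE = pi^2 * hbar^2 / (2 * m_eff * m_e * R^2)
dE = pi^2 * (1.055e-34)^2 / (2 * 0.068 * 9.109e-31 * (5.5e-09)^2) J, divided by 1.602e-19 J/eV
dE = 0.183 eV
Total band gap = E_g(bulk) + dE = 1.79 + 0.183 = 1.973 eV

1.973


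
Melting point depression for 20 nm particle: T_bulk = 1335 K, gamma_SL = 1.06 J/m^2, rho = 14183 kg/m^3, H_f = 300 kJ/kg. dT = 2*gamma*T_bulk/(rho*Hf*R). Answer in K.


Radius R = 20/2 = 10 nm = 1e-08 m
Convert H_f = 300 kJ/kg = 300000 J/kg
dT = 2 * gamma_SL * T_bulk / (rho * H_f * R)
dT = 2 * 1.06 * 1335 / (14183 * 300000 * 1e-08)
dT = 66.5 K

66.5


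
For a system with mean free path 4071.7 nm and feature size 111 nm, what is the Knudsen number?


Knudsen number Kn = lambda / L
Kn = 4071.7 / 111
Kn = 36.682

36.682


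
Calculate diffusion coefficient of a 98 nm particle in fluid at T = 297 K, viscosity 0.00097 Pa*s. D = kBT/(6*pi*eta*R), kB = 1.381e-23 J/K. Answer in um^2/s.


Radius R = 98/2 = 49 nm = 4.9e-08 m
D = kB*T / (6*pi*eta*R)
D = 1.381e-23 * 297 / (6 * pi * 0.00097 * 4.9e-08)
D = 4.57806e-12 m^2/s = 4.578 um^2/s

4.578


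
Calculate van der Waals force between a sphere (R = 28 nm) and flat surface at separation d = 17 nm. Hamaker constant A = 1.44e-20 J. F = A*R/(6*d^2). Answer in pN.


Convert to SI: R = 28 nm = 2.8e-08 m, d = 17 nm = 1.7e-08 m
F = A * R / (6 * d^2)
F = 1.44e-20 * 2.8e-08 / (6 * (1.7e-08)^2)
F = 2.32526e-13 N = 0.233 pN

0.233


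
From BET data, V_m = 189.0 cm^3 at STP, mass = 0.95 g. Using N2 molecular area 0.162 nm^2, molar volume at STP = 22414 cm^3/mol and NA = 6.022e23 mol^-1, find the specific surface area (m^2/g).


Number of moles in monolayer = V_m / 22414 = 189.0 / 22414 = 0.00843223
Number of molecules = moles * NA = 0.00843223 * 6.022e23
SA = molecules * sigma / mass
SA = (189.0 / 22414) * 6.022e23 * 0.162e-18 / 0.95
SA = 865.9 m^2/g

865.9


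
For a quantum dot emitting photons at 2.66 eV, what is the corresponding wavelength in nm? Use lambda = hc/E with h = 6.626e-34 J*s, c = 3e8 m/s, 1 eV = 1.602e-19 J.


Convert energy: E = 2.66 eV = 2.66 * 1.602e-19 = 4.26132e-19 J
lambda = h*c / E = 6.626e-34 * 3e8 / 4.26132e-19
lambda = 4.66475e-07 m = 466.5 nm

466.5


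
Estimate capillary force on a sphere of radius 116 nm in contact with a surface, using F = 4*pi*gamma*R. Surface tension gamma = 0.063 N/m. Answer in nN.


Convert radius: R = 116 nm = 1.16e-07 m
F = 4 * pi * gamma * R
F = 4 * pi * 0.063 * 1.16e-07
F = 9.1835e-08 N = 91.835 nN

91.835


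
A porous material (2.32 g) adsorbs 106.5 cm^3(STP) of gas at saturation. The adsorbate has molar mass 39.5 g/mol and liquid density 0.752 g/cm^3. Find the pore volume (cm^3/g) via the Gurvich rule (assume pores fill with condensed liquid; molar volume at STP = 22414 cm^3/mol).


Moles adsorbed n = V_ads / 22414 = 106.5 / 22414 = 4.751495e-03 mol
Liquid volume V_liq = n * M / rho_liq = 4.751495e-03 * 39.5 / 0.752 = 0.24958 cm^3
Specific pore volume V_pore = V_liq / m_sample = 0.24958 / 2.32
V_pore = 0.1076 cm^3/g

0.1076


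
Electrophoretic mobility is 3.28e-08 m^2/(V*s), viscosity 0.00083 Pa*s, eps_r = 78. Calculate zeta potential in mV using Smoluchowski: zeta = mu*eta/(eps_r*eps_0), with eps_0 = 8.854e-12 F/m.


Smoluchowski equation: zeta = mu * eta / (eps_r * eps_0)
zeta = 3.28e-08 * 0.00083 / (78 * 8.854e-12)
zeta = 0.03942 V = 39.42 mV

39.42


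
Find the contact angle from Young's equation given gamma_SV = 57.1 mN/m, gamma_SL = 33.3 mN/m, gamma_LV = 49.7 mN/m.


cos(theta) = (gamma_SV - gamma_SL) / gamma_LV
cos(theta) = (57.1 - 33.3) / 49.7
cos(theta) = 0.478873
theta = arccos(0.478873) = 61.39 degrees

61.39


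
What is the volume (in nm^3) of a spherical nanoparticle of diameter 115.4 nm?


Radius r = 115.4/2 = 57.7 nm
Volume V = (4/3) * pi * r^3
V = (4/3) * pi * (57.7)^3
V = 804666.74 nm^3

804666.74


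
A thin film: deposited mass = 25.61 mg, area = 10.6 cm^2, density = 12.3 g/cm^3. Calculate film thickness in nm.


Convert: m = 25.61 mg = 2.5610e-05 kg, A = 10.6 cm^2 = 1.0600e-03 m^2, rho = 12.3 g/cm^3 = 12300 kg/m^3
t = m / (A * rho)
t = 2.5610e-05 / (1.0600e-03 * 12300)
t = 1.9643e-06 m = 1964.3 nm

1964.3


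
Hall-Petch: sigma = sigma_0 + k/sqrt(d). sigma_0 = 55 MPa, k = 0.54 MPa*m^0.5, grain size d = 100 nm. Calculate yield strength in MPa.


d = 100 nm = 1e-07 m
sqrt(d) = 0.0003162278
Hall-Petch contribution = k / sqrt(d) = 0.54 / 0.0003162278 = 1707.6 MPa
sigma = sigma_0 + k/sqrt(d) = 55 + 1707.6 = 1762.6 MPa

1762.6


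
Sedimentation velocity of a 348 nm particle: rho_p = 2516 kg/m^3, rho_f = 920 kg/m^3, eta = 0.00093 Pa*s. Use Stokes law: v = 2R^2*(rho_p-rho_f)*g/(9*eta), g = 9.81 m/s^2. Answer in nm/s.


Radius R = 348/2 nm = 1.74e-07 m
Density difference = 2516 - 920 = 1596 kg/m^3
v = 2 * R^2 * (rho_p - rho_f) * g / (9 * eta)
v = 2 * (1.74e-07)^2 * 1596 * 9.81 / (9 * 0.00093)
v = 1.13267e-07 m/s = 113.2674 nm/s

113.2674


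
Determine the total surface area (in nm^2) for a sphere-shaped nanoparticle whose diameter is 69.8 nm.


Radius r = 69.8/2 = 34.9 nm
Surface area SA = 4 * pi * r^2
SA = 4 * pi * (34.9)^2
SA = 15305.97 nm^2

15305.97


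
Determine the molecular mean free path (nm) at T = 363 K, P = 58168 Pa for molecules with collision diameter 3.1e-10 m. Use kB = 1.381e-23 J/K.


Mean free path: lambda = kB*T / (sqrt(2) * pi * d^2 * P)
lambda = 1.381e-23 * 363 / (sqrt(2) * pi * (3.1e-10)^2 * 58168)
lambda = 2.0185e-07 m
lambda = 201.85 nm

201.85


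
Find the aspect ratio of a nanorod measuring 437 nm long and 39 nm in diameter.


Aspect ratio AR = length / diameter
AR = 437 / 39
AR = 11.21

11.21


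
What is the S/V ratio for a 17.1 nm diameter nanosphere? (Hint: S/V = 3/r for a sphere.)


Radius r = 17.1/2 = 8.55 nm
S/V = 3 / r = 3 / 8.55
S/V = 0.3509 nm^-1

0.3509


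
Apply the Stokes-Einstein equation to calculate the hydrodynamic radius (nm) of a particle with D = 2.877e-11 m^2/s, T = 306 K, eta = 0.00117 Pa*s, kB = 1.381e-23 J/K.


Stokes-Einstein: R = kB*T / (6*pi*eta*D)
R = 1.381e-23 * 306 / (6 * pi * 0.00117 * 2.877e-11)
R = 6.66022e-09 m = 6.66 nm

6.66


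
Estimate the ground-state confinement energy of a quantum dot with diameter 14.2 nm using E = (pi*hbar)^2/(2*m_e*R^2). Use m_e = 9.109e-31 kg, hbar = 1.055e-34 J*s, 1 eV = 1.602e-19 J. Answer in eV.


Radius R = 14.2/2 = 7.1 nm = 7.1e-09 m
E = (pi * 1.055e-34)^2 / (2 * 9.109e-31 * (7.1e-09)^2)
E(J) = 1.19615e-21
E = E(J) / 1.602e-19 = 0.0075 eV

0.0075


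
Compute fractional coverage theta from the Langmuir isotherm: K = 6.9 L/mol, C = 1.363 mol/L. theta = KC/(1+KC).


Langmuir isotherm: theta = K*C / (1 + K*C)
K*C = 6.9 * 1.363 = 9.4047
theta = 9.4047 / (1 + 9.4047) = 9.4047 / 10.4047
theta = 0.9039

0.9039


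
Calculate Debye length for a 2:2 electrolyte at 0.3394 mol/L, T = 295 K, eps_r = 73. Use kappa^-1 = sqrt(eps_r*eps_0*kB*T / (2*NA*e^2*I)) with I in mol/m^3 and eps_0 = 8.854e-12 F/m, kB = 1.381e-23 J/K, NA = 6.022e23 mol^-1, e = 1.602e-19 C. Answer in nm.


Ionic strength I = 0.3394 * 2^2 * 1000 = 1357.6 mol/m^3
kappa^-1 = sqrt(73 * 8.854e-12 * 1.381e-23 * 295 / (2 * 6.022e23 * (1.602e-19)^2 * 1357.6))
kappa^-1 = 0.25 nm

0.25


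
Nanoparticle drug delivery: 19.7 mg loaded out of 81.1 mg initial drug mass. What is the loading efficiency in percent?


Drug loading efficiency = (drug loaded / drug initial) * 100
DLE = 19.7 / 81.1 * 100
DLE = 0.2429 * 100
DLE = 24.29%

24.29


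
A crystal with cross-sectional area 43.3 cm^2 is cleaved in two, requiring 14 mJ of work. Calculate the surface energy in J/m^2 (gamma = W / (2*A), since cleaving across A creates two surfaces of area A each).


Convert: A = 43.3 cm^2 = 0.00433 m^2, W = 14 mJ = 0.014 J
Cleaving exposes two faces of area A, so total new surface = 2*A and gamma = W / (2*A)
gamma = 0.014 / (2 * 0.00433)
gamma = 1.617 J/m^2

1.617


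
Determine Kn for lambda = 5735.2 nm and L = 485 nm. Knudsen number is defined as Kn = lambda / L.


Knudsen number Kn = lambda / L
Kn = 5735.2 / 485
Kn = 11.8252

11.8252


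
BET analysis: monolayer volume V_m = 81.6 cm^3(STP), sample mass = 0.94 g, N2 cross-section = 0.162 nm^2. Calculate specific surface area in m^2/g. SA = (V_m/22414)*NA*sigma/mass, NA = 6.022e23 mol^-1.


Number of moles in monolayer = V_m / 22414 = 81.6 / 22414 = 0.00364058
Number of molecules = moles * NA = 0.00364058 * 6.022e23
SA = molecules * sigma / mass
SA = (81.6 / 22414) * 6.022e23 * 0.162e-18 / 0.94
SA = 377.8 m^2/g

377.8


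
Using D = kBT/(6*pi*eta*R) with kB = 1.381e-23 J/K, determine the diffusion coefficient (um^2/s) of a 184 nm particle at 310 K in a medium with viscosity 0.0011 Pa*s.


Radius R = 184/2 = 92 nm = 9.2e-08 m
D = kB*T / (6*pi*eta*R)
D = 1.381e-23 * 310 / (6 * pi * 0.0011 * 9.2e-08)
D = 2.24426e-12 m^2/s = 2.244 um^2/s

2.244


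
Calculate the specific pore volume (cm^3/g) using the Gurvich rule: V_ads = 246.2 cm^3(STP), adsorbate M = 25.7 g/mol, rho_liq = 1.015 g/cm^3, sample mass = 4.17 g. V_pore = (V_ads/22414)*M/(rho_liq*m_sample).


Moles adsorbed n = V_ads / 22414 = 246.2 / 22414 = 1.098421e-02 mol
Liquid volume V_liq = n * M / rho_liq = 1.098421e-02 * 25.7 / 1.015 = 0.27812 cm^3
Specific pore volume V_pore = V_liq / m_sample = 0.27812 / 4.17
V_pore = 0.0667 cm^3/g

0.0667


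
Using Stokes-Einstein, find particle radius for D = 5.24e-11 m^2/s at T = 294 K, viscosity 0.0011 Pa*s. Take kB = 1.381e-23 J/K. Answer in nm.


Stokes-Einstein: R = kB*T / (6*pi*eta*D)
R = 1.381e-23 * 294 / (6 * pi * 0.0011 * 5.24e-11)
R = 3.73694e-09 m = 3.74 nm

3.74


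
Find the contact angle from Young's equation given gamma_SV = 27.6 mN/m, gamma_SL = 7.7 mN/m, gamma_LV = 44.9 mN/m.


cos(theta) = (gamma_SV - gamma_SL) / gamma_LV
cos(theta) = (27.6 - 7.7) / 44.9
cos(theta) = 0.443207
theta = arccos(0.443207) = 63.69 degrees

63.69


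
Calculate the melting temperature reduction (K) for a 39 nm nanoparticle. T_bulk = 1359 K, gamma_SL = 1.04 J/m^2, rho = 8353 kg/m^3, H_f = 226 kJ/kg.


Radius R = 39/2 = 19.5 nm = 1.95e-08 m
Convert H_f = 226 kJ/kg = 226000 J/kg
dT = 2 * gamma_SL * T_bulk / (rho * H_f * R)
dT = 2 * 1.04 * 1359 / (8353 * 226000 * 1.95e-08)
dT = 76.8 K

76.8


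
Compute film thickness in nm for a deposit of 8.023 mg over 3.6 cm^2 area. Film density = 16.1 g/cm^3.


Convert: m = 8.023 mg = 8.0230e-06 kg, A = 3.6 cm^2 = 3.6000e-04 m^2, rho = 16.1 g/cm^3 = 16100 kg/m^3
t = m / (A * rho)
t = 8.0230e-06 / (3.6000e-04 * 16100)
t = 1.3842e-06 m = 1384.2 nm

1384.2


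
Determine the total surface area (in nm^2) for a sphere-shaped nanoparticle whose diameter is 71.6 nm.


Radius r = 71.6/2 = 35.8 nm
Surface area SA = 4 * pi * r^2
SA = 4 * pi * (35.8)^2
SA = 16105.56 nm^2

16105.56


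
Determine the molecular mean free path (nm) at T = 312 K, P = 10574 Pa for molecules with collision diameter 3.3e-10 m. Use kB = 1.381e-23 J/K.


Mean free path: lambda = kB*T / (sqrt(2) * pi * d^2 * P)
lambda = 1.381e-23 * 312 / (sqrt(2) * pi * (3.3e-10)^2 * 10574)
lambda = 8.42202e-07 m
lambda = 842.2 nm

842.2


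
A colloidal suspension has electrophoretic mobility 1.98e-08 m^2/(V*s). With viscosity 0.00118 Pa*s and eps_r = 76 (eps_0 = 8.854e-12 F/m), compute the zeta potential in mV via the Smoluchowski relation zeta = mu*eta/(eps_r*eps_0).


Smoluchowski equation: zeta = mu * eta / (eps_r * eps_0)
zeta = 1.98e-08 * 0.00118 / (76 * 8.854e-12)
zeta = 0.034721 V = 34.72 mV

34.72


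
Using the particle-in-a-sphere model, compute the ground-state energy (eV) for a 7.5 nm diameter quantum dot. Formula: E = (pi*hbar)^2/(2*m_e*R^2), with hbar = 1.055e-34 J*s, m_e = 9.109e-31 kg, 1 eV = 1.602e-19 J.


Radius R = 7.5/2 = 3.75 nm = 3.75e-09 m
E = (pi * 1.055e-34)^2 / (2 * 9.109e-31 * (3.75e-09)^2)
E(J) = 4.28787e-21
E = E(J) / 1.602e-19 = 0.0268 eV

0.0268


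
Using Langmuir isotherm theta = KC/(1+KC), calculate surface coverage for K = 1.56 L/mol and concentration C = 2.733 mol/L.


Langmuir isotherm: theta = K*C / (1 + K*C)
K*C = 1.56 * 2.733 = 4.26348
theta = 4.26348 / (1 + 4.26348) = 4.26348 / 5.26348
theta = 0.81

0.81


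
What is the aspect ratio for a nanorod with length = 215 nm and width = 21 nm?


Aspect ratio AR = length / diameter
AR = 215 / 21
AR = 10.24

10.24


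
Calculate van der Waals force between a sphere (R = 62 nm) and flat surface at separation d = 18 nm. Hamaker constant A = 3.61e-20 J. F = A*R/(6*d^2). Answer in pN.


Convert to SI: R = 62 nm = 6.2e-08 m, d = 18 nm = 1.8e-08 m
F = A * R / (6 * d^2)
F = 3.61e-20 * 6.2e-08 / (6 * (1.8e-08)^2)
F = 1.15134e-12 N = 1.151 pN

1.151


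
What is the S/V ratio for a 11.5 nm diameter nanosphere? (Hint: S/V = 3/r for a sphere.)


Radius r = 11.5/2 = 5.75 nm
S/V = 3 / r = 3 / 5.75
S/V = 0.5217 nm^-1

0.5217


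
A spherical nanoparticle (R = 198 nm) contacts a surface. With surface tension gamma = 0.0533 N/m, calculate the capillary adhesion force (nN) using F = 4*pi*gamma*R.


Convert radius: R = 198 nm = 1.98e-07 m
F = 4 * pi * gamma * R
F = 4 * pi * 0.0533 * 1.98e-07
F = 1.32618e-07 N = 132.6179 nN

132.6179


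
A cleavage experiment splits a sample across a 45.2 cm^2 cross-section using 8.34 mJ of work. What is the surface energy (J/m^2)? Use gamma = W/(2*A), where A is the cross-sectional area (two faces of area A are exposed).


Convert: A = 45.2 cm^2 = 0.00452 m^2, W = 8.34 mJ = 0.00834 J
Cleaving exposes two faces of area A, so total new surface = 2*A and gamma = W / (2*A)
gamma = 0.00834 / (2 * 0.00452)
gamma = 0.923 J/m^2

0.923


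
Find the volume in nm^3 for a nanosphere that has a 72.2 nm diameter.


Radius r = 72.2/2 = 36.1 nm
Volume V = (4/3) * pi * r^3
V = (4/3) * pi * (36.1)^3
V = 197065.33 nm^3

197065.33


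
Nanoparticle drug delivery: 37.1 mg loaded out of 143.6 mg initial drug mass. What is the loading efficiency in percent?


Drug loading efficiency = (drug loaded / drug initial) * 100
DLE = 37.1 / 143.6 * 100
DLE = 0.2584 * 100
DLE = 25.84%

25.84


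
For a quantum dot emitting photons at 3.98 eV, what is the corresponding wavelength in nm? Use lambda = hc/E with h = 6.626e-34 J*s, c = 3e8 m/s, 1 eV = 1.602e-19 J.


Convert energy: E = 3.98 eV = 3.98 * 1.602e-19 = 6.37596e-19 J
lambda = h*c / E = 6.626e-34 * 3e8 / 6.37596e-19
lambda = 3.11765e-07 m = 311.8 nm

311.8


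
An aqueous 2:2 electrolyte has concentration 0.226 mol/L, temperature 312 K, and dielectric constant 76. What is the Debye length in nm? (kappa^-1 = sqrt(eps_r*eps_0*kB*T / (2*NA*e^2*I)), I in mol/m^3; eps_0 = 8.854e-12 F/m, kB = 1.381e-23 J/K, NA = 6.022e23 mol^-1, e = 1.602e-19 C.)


Ionic strength I = 0.226 * 2^2 * 1000 = 904 mol/m^3
kappa^-1 = sqrt(76 * 8.854e-12 * 1.381e-23 * 312 / (2 * 6.022e23 * (1.602e-19)^2 * 904))
kappa^-1 = 0.322 nm

0.322


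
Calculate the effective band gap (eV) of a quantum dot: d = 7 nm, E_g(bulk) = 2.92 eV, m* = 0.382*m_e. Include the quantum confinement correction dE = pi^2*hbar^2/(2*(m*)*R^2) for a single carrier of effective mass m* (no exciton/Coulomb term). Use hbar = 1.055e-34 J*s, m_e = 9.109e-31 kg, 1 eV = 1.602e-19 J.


Radius R = 7/2 nm = 3.5e-09 m
Confinement energy dE = pi^2 * hbar^2 / (2 * m_eff * m_e * R^2)
dE = pi^2 * (1.055e-34)^2 / (2 * 0.382 * 9.109e-31 * (3.5e-09)^2) J, divided by 1.602e-19 J/eV
dE = 0.0804 eV
Total band gap = E_g(bulk) + dE = 2.92 + 0.0804 = 3.0004 eV

3.0004


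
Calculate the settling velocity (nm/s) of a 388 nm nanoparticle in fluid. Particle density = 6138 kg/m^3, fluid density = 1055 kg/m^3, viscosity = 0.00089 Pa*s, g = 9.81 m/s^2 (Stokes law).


Radius R = 388/2 nm = 1.94e-07 m
Density difference = 6138 - 1055 = 5083 kg/m^3
v = 2 * R^2 * (rho_p - rho_f) * g / (9 * eta)
v = 2 * (1.94e-07)^2 * 5083 * 9.81 / (9 * 0.00089)
v = 4.68587e-07 m/s = 468.5868 nm/s

468.5868


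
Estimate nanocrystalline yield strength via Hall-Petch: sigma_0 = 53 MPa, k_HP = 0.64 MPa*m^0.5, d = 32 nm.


d = 32 nm = 3.2e-08 m
sqrt(d) = 0.0001788854
Hall-Petch contribution = k / sqrt(d) = 0.64 / 0.0001788854 = 3577.7 MPa
sigma = sigma_0 + k/sqrt(d) = 53 + 3577.7 = 3630.7 MPa

3630.7


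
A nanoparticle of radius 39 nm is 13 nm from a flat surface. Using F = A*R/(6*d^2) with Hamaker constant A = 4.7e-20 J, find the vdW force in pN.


Convert to SI: R = 39 nm = 3.9e-08 m, d = 13 nm = 1.3e-08 m
F = A * R / (6 * d^2)
F = 4.7e-20 * 3.9e-08 / (6 * (1.3e-08)^2)
F = 1.80769e-12 N = 1.808 pN

1.808


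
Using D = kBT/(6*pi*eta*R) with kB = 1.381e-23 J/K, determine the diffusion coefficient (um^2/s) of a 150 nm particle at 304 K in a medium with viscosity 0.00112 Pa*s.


Radius R = 150/2 = 75 nm = 7.5e-08 m
D = kB*T / (6*pi*eta*R)
D = 1.381e-23 * 304 / (6 * pi * 0.00112 * 7.5e-08)
D = 2.65147e-12 m^2/s = 2.651 um^2/s

2.651


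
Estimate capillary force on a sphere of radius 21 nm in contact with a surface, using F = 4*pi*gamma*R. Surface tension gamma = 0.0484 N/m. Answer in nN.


Convert radius: R = 21 nm = 2.1e-08 m
F = 4 * pi * gamma * R
F = 4 * pi * 0.0484 * 2.1e-08
F = 1.27725e-08 N = 12.7725 nN

12.7725


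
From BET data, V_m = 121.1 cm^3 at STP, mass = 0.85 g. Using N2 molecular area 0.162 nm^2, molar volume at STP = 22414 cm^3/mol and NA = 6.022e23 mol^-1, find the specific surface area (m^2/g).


Number of moles in monolayer = V_m / 22414 = 121.1 / 22414 = 0.00540287
Number of molecules = moles * NA = 0.00540287 * 6.022e23
SA = molecules * sigma / mass
SA = (121.1 / 22414) * 6.022e23 * 0.162e-18 / 0.85
SA = 620.1 m^2/g

620.1


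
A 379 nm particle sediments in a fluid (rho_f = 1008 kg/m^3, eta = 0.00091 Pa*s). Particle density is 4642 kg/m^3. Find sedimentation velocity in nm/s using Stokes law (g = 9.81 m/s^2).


Radius R = 379/2 nm = 1.895e-07 m
Density difference = 4642 - 1008 = 3634 kg/m^3
v = 2 * R^2 * (rho_p - rho_f) * g / (9 * eta)
v = 2 * (1.895e-07)^2 * 3634 * 9.81 / (9 * 0.00091)
v = 3.12621e-07 m/s = 312.6212 nm/s

312.6212


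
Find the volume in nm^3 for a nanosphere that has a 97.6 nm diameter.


Radius r = 97.6/2 = 48.8 nm
Volume V = (4/3) * pi * r^3
V = (4/3) * pi * (48.8)^3
V = 486797.2 nm^3

486797.2


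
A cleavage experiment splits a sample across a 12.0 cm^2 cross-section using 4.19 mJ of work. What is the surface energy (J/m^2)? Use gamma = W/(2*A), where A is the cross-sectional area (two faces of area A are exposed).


Convert: A = 12.0 cm^2 = 0.0012 m^2, W = 4.19 mJ = 0.00419 J
Cleaving exposes two faces of area A, so total new surface = 2*A and gamma = W / (2*A)
gamma = 0.00419 / (2 * 0.0012)
gamma = 1.746 J/m^2

1.746


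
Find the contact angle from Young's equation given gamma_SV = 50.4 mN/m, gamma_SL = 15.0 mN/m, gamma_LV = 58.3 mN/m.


cos(theta) = (gamma_SV - gamma_SL) / gamma_LV
cos(theta) = (50.4 - 15.0) / 58.3
cos(theta) = 0.607204
theta = arccos(0.607204) = 52.61 degrees

52.61


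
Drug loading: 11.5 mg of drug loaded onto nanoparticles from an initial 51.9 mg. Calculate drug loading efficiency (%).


Drug loading efficiency = (drug loaded / drug initial) * 100
DLE = 11.5 / 51.9 * 100
DLE = 0.2216 * 100
DLE = 22.16%

22.16


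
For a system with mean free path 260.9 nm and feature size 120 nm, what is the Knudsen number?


Knudsen number Kn = lambda / L
Kn = 260.9 / 120
Kn = 2.1742

2.1742


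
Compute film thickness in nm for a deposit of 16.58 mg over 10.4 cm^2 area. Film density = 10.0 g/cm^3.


Convert: m = 16.58 mg = 1.6580e-05 kg, A = 10.4 cm^2 = 1.0400e-03 m^2, rho = 10.0 g/cm^3 = 10000 kg/m^3
t = m / (A * rho)
t = 1.6580e-05 / (1.0400e-03 * 10000)
t = 1.5942e-06 m = 1594.2 nm

1594.2


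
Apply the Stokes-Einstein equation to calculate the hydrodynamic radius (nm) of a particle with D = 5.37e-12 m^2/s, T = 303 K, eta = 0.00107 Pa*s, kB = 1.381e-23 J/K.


Stokes-Einstein: R = kB*T / (6*pi*eta*D)
R = 1.381e-23 * 303 / (6 * pi * 0.00107 * 5.37e-12)
R = 3.86347e-08 m = 38.63 nm

38.63


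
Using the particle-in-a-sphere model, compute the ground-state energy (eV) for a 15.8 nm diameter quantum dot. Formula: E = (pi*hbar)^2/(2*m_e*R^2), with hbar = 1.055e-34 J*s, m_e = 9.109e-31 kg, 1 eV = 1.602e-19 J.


Radius R = 15.8/2 = 7.9 nm = 7.9e-09 m
E = (pi * 1.055e-34)^2 / (2 * 9.109e-31 * (7.9e-09)^2)
E(J) = 9.66162e-22
E = E(J) / 1.602e-19 = 0.006 eV

0.006


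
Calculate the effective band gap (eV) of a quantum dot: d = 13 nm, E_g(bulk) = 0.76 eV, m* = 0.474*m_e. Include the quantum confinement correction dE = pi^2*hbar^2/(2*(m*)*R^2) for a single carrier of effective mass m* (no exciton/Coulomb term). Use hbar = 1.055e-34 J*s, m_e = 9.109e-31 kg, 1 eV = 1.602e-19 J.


Radius R = 13/2 nm = 6.5e-09 m
Confinement energy dE = pi^2 * hbar^2 / (2 * m_eff * m_e * R^2)
dE = pi^2 * (1.055e-34)^2 / (2 * 0.474 * 9.109e-31 * (6.5e-09)^2) J, divided by 1.602e-19 J/eV
dE = 0.0188 eV
Total band gap = E_g(bulk) + dE = 0.76 + 0.0188 = 0.7788 eV

0.7788


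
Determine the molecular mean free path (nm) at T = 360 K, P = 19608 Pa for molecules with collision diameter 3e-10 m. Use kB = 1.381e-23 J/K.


Mean free path: lambda = kB*T / (sqrt(2) * pi * d^2 * P)
lambda = 1.381e-23 * 360 / (sqrt(2) * pi * (3e-10)^2 * 19608)
lambda = 6.34097e-07 m
lambda = 634.1 nm

634.1


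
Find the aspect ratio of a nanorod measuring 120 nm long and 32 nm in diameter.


Aspect ratio AR = length / diameter
AR = 120 / 32
AR = 3.75

3.75


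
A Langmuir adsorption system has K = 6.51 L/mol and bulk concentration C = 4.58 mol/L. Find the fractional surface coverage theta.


Langmuir isotherm: theta = K*C / (1 + K*C)
K*C = 6.51 * 4.58 = 29.8158
theta = 29.8158 / (1 + 29.8158) = 29.8158 / 30.8158
theta = 0.9675

0.9675


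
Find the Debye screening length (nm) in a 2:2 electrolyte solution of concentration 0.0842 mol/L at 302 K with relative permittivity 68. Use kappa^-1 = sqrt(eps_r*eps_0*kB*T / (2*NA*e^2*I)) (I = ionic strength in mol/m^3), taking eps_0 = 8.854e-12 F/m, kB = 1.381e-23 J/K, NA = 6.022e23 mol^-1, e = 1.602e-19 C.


Ionic strength I = 0.0842 * 2^2 * 1000 = 336.8 mol/m^3
kappa^-1 = sqrt(68 * 8.854e-12 * 1.381e-23 * 302 / (2 * 6.022e23 * (1.602e-19)^2 * 336.8))
kappa^-1 = 0.491 nm

0.491


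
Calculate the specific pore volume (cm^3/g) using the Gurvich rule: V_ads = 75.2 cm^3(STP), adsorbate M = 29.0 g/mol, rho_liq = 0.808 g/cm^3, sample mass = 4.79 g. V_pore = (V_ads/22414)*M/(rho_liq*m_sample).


Moles adsorbed n = V_ads / 22414 = 75.2 / 22414 = 3.355046e-03 mol
Liquid volume V_liq = n * M / rho_liq = 3.355046e-03 * 29.0 / 0.808 = 0.12042 cm^3
Specific pore volume V_pore = V_liq / m_sample = 0.12042 / 4.79
V_pore = 0.0251 cm^3/g

0.0251


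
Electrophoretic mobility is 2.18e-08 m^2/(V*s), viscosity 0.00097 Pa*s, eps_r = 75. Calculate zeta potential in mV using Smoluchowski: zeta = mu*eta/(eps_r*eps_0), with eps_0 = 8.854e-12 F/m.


Smoluchowski equation: zeta = mu * eta / (eps_r * eps_0)
zeta = 2.18e-08 * 0.00097 / (75 * 8.854e-12)
zeta = 0.031844 V = 31.84 mV

31.84


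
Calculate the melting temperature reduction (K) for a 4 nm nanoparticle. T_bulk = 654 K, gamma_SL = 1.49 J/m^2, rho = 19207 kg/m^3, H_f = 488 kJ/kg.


Radius R = 4/2 = 2 nm = 2e-09 m
Convert H_f = 488 kJ/kg = 488000 J/kg
dT = 2 * gamma_SL * T_bulk / (rho * H_f * R)
dT = 2 * 1.49 * 654 / (19207 * 488000 * 2e-09)
dT = 104.0 K

104.0


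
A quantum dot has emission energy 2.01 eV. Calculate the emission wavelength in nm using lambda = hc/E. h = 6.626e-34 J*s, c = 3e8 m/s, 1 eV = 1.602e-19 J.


Convert energy: E = 2.01 eV = 2.01 * 1.602e-19 = 3.22002e-19 J
lambda = h*c / E = 6.626e-34 * 3e8 / 3.22002e-19
lambda = 6.17325e-07 m = 617.3 nm

617.3


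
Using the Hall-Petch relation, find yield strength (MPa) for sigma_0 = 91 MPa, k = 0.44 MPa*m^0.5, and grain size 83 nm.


d = 83 nm = 8.3e-08 m
sqrt(d) = 0.0002880972
Hall-Petch contribution = k / sqrt(d) = 0.44 / 0.0002880972 = 1527.3 MPa
sigma = sigma_0 + k/sqrt(d) = 91 + 1527.3 = 1618.3 MPa

1618.3
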